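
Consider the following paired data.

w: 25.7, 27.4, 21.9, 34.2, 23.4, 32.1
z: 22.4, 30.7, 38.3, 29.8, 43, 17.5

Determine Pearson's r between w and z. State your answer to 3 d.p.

n = 6, Σw = 164.7, Σz = 181.7, Σw² = 4638.47, Σz² = 5954.43, Σwz = 4842.74
nΣwz − ΣwΣz = 29056.44 − 29925.99 = -869.55
nΣw² − (Σw)² = 27830.82 − 27126.09 = 704.73; nΣz² − (Σz)² = 35726.58 − 33014.89 = 2711.69
r = -869.55 / √(704.73 × 2711.69) = -869.55 / 1382.3926 ≈ -0.629

-0.629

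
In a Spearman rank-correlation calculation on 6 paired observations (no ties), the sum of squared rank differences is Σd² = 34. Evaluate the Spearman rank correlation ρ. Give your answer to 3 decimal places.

ρ = 1 − 6Σd² / [n(n²−1)] = 1 − 6×34 / (6×35)
  = 1 − 204/210 = 1 − 0.9714 ≈ 0.029

0.029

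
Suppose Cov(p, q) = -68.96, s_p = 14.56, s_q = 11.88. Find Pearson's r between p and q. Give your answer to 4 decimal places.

-0.3987

r = Cov(p,q) / (s_p · s_q) = -68.96 / (14.56 × 11.88)
  = -68.96 / 172.9728 ≈ -0.3987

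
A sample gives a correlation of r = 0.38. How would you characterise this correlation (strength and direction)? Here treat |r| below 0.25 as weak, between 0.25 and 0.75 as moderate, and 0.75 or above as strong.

r = 0.38 > 0 so the relationship is positive.
|r| = 0.38, which falls in the moderate range.

moderate positive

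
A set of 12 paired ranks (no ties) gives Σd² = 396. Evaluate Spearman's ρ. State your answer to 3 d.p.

-0.385

ρ = 1 − 6Σd² / [n(n²−1)] = 1 − 6×396 / (12×143)
  = 1 − 2376/1716 = 1 − 1.3846 ≈ -0.385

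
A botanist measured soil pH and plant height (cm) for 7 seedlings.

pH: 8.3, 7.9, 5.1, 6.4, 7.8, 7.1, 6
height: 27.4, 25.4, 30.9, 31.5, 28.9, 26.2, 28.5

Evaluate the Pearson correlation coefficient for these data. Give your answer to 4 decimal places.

-0.6651

n = 7, Σx = 48.6, Σy = 198.8, Σx² = 345.52, Σy² = 5676.88, Σxy = 1369.71
nΣxy − ΣxΣy = 9587.97 − 9661.68 = -73.71
nΣx² − (Σx)² = 2418.64 − 2361.96 = 56.68; nΣy² − (Σy)² = 39738.16 − 39521.44 = 216.72
r = -73.71 / √(56.68 × 216.72) = -73.71 / 110.8318 ≈ -0.6651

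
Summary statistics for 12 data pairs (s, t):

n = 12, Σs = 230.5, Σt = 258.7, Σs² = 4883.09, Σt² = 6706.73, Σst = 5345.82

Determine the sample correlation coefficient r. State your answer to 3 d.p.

0.525

r = (nΣst − ΣsΣt) / √[(nΣs² − (Σs)²)(nΣt² − (Σt)²)]
Numerator: 12×5345.82 − 230.5×258.7 = 4519.49
Denominator: √[(58597.08 − 53130.25)(80480.76 − 66925.69)] = √[5466.83 × 13555.07] = 8608.3252
r = 4519.49 / 8608.3252 ≈ 0.525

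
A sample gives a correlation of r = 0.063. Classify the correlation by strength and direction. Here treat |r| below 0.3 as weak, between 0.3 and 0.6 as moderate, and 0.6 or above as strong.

weak positive

r = 0.063 > 0 so the relationship is positive.
|r| = 0.063, which falls in the weak range.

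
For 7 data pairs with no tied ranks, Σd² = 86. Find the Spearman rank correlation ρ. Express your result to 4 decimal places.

-0.5357

ρ = 1 − 6Σd² / [n(n²−1)] = 1 − 6×86 / (7×48)
  = 1 − 516/336 = 1 − 1.53571 ≈ -0.5357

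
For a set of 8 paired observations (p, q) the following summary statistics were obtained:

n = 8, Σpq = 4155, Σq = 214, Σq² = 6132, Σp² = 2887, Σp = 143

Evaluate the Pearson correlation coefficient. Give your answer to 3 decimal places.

r = (nΣpq − ΣpΣq) / √[(nΣp² − (Σp)²)(nΣq² − (Σq)²)]
Numerator: 8×4155 − 143×214 = 2638
Denominator: √[(23096 − 20449)(49056 − 45796)] = √[2647 × 3260] = 2937.5534
r = 2638 / 2937.5534 ≈ 0.898

0.898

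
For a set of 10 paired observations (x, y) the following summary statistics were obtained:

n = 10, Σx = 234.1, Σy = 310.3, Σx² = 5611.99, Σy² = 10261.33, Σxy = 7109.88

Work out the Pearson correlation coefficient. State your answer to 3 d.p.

-0.534

r = (nΣxy − ΣxΣy) / √[(nΣx² − (Σx)²)(nΣy² − (Σy)²)]
Numerator: 10×7109.88 − 234.1×310.3 = -1542.43
Denominator: √[(56119.9 − 54802.81)(102613.3 − 96286.09)] = √[1317.09 × 6327.21] = 2886.7811
r = -1542.43 / 2886.7811 ≈ -0.534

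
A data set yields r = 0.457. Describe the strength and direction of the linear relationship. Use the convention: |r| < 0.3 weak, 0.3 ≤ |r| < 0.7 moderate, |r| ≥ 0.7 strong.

r = 0.457 > 0 so the relationship is positive.
|r| = 0.457, which falls in the moderate range.

moderate positive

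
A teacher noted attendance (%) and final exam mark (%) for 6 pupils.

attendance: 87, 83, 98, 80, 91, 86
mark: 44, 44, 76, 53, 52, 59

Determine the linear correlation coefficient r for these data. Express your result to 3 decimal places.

n = 6, Σx = 525, Σy = 328, Σx² = 46139, Σy² = 18642, Σxy = 28974
nΣxy − ΣxΣy = 173844 − 172200 = 1644
nΣx² − (Σx)² = 276834 − 275625 = 1209; nΣy² − (Σy)² = 111852 − 107584 = 4268
r = 1644 / √(1209 × 4268) = 1644 / 2271.5660 ≈ 0.724

0.724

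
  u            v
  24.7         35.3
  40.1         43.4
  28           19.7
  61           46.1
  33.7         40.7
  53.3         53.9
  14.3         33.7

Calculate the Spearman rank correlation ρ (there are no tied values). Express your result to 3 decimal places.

0.857

Rank u: 2, 5, 3, 7, 4, 6, 1
Rank v: 3, 5, 1, 6, 4, 7, 2
d = rank(u) − rank(v): -1, 0, 2, 1, 0, -1, -1; Σd² = 8
ρ = 1 − 6Σd² / [n(n²−1)] = 1 − 6×8 / (7×48) = 1 − 48/336 ≈ 0.857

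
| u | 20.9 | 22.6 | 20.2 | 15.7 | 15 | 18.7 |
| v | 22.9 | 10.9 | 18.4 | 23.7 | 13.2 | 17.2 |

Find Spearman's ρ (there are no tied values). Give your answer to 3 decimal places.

Rank u: 5, 6, 4, 2, 1, 3
Rank v: 5, 1, 4, 6, 2, 3
d = rank(u) − rank(v): 0, 5, 0, -4, -1, 0; Σd² = 42
ρ = 1 − 6Σd² / [n(n²−1)] = 1 − 6×42 / (6×35) = 1 − 252/210 ≈ -0.200

-0.200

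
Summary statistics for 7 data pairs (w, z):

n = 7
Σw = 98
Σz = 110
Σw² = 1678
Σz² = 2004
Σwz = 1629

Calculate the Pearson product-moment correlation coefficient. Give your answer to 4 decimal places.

r = (nΣwz − ΣwΣz) / √[(nΣw² − (Σw)²)(nΣz² − (Σz)²)]
Numerator: 7×1629 − 98×110 = 623
Denominator: √[(11746 − 9604)(14028 − 12100)] = √[2142 × 1928] = 2032.1850
r = 623 / 2032.1850 ≈ 0.3066

0.3066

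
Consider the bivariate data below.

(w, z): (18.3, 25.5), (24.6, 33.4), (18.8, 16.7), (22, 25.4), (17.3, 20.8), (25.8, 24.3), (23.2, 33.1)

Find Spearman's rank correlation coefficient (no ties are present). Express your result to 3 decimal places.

Rank w: 2, 6, 3, 4, 1, 7, 5
Rank z: 5, 7, 1, 4, 2, 3, 6
d = rank(w) − rank(z): -3, -1, 2, 0, -1, 4, -1; Σd² = 32
ρ = 1 − 6Σd² / [n(n²−1)] = 1 − 6×32 / (7×48) = 1 − 192/336 ≈ 0.429

0.429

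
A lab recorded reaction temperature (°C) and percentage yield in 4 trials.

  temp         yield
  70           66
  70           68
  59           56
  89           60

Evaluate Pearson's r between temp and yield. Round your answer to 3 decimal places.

n = 4, Σx = 288, Σy = 250, Σx² = 21202, Σy² = 15716, Σxy = 18024
nΣxy − ΣxΣy = 72096 − 72000 = 96
nΣx² − (Σx)² = 84808 − 82944 = 1864; nΣy² − (Σy)² = 62864 − 62500 = 364
r = 96 / √(1864 × 364) = 96 / 823.7087 ≈ 0.117

0.117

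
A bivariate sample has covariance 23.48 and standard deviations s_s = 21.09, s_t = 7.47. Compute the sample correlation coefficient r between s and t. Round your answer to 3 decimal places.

r = Cov(s,t) / (s_s · s_t) = 23.48 / (21.09 × 7.47)
  = 23.48 / 157.5423 ≈ 0.149

0.149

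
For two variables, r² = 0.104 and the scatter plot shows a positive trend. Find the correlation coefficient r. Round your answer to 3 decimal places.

0.322

|r| = √0.104 = 0.322
The association is positive, so r = 0.322.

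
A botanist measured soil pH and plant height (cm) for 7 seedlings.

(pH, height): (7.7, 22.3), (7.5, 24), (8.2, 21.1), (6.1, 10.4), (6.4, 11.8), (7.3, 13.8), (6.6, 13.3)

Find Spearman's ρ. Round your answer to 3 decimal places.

Rank pH: 6, 5, 7, 1, 2, 4, 3
Rank height: 6, 7, 5, 1, 2, 4, 3
d = rank(pH) − rank(height): 0, -2, 2, 0, 0, 0, 0; Σd² = 8
ρ = 1 − 6Σd² / [n(n²−1)] = 1 − 6×8 / (7×48) = 1 − 48/336 ≈ 0.857

0.857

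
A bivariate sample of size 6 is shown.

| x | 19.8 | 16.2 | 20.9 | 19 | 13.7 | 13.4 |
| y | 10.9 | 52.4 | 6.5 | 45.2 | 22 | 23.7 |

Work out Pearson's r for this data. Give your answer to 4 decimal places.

-0.2726

n = 6, Σx = 103, Σy = 160.7, Σx² = 1819.54, Σy² = 5995.55, Σxy = 2678.33
nΣxy − ΣxΣy = 16069.98 − 16552.1 = -482.12
nΣx² − (Σx)² = 10917.24 − 10609 = 308.24; nΣy² − (Σy)² = 35973.3 − 25824.49 = 10148.81
r = -482.12 / √(308.24 × 10148.81) = -482.12 / 1768.6914 ≈ -0.2726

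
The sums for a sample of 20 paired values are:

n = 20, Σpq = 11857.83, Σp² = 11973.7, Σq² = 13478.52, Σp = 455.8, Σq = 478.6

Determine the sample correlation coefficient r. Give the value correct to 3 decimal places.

0.530

r = (nΣpq − ΣpΣq) / √[(nΣp² − (Σp)²)(nΣq² − (Σq)²)]
Numerator: 20×11857.83 − 455.8×478.6 = 19010.72
Denominator: √[(239474 − 207753.64)(269570.4 − 229057.96)] = √[31720.36 × 40512.44] = 35847.8616
r = 19010.72 / 35847.8616 ≈ 0.530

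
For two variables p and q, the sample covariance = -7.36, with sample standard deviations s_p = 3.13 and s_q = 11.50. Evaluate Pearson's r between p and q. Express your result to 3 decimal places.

r = Cov(p,q) / (s_p · s_q) = -7.36 / (3.13 × 11.50)
  = -7.36 / 35.9950 ≈ -0.204

-0.204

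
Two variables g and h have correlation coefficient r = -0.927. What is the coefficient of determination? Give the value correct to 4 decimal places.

r² = (-0.927)² = 0.8593

0.8593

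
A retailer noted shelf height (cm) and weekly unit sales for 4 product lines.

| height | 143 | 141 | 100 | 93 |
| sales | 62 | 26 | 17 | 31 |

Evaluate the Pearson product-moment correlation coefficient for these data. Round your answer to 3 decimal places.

n = 4, Σx = 477, Σy = 136, Σx² = 58979, Σy² = 5770, Σxy = 17115
nΣxy − ΣxΣy = 68460 − 64872 = 3588
nΣx² − (Σx)² = 235916 − 227529 = 8387; nΣy² − (Σy)² = 23080 − 18496 = 4584
r = 3588 / √(8387 × 4584) = 3588 / 6200.4845 ≈ 0.579

0.579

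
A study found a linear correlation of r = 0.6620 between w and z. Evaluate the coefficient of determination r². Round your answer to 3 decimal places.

r² = (0.6620)² = 0.438

0.438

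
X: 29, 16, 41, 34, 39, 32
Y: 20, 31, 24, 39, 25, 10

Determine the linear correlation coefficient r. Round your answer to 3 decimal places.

n = 6, ΣX = 191, ΣY = 149, ΣX² = 6479, ΣY² = 4183, ΣXY = 4681
nΣXY − ΣXΣY = 28086 − 28459 = -373
nΣX² − (ΣX)² = 38874 − 36481 = 2393; nΣY² − (ΣY)² = 25098 − 22201 = 2897
r = -373 / √(2393 × 2897) = -373 / 2632.9681 ≈ -0.142

-0.142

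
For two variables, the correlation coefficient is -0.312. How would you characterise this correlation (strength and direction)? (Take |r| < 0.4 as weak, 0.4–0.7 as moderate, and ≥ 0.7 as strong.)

r = -0.312 < 0 so the relationship is negative.
|r| = 0.312, which falls in the weak range.

weak negative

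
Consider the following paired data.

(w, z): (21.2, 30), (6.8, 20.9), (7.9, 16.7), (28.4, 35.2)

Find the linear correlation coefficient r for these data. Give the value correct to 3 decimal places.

0.969

n = 4, Σw = 64.3, Σz = 102.8, Σw² = 1364.65, Σz² = 2854.74, Σwz = 1909.73
nΣwz − ΣwΣz = 7638.92 − 6610.04 = 1028.88
nΣw² − (Σw)² = 5458.6 − 4134.49 = 1324.11; nΣz² − (Σz)² = 11418.96 − 10567.84 = 851.12
r = 1028.88 / √(1324.11 × 851.12) = 1028.88 / 1061.5915 ≈ 0.969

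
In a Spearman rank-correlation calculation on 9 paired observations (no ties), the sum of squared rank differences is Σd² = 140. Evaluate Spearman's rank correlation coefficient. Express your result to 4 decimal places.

-0.1667

ρ = 1 − 6Σd² / [n(n²−1)] = 1 − 6×140 / (9×80)
  = 1 − 840/720 = 1 − 1.16667 ≈ -0.1667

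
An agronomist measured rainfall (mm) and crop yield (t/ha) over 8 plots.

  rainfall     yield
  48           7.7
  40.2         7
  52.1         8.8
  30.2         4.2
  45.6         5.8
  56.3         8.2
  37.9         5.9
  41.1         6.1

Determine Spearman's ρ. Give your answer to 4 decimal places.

Rank rainfall: 6, 3, 7, 1, 5, 8, 2, 4
Rank yield: 6, 5, 8, 1, 2, 7, 3, 4
d = rank(rainfall) − rank(yield): 0, -2, -1, 0, 3, 1, -1, 0; Σd² = 16
ρ = 1 − 6Σd² / [n(n²−1)] = 1 − 6×16 / (8×63) = 1 − 96/504 ≈ 0.8095

0.8095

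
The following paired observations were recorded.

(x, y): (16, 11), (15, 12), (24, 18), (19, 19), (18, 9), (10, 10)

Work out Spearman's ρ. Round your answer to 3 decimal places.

Rank x: 3, 2, 6, 5, 4, 1
Rank y: 3, 4, 5, 6, 1, 2
d = rank(x) − rank(y): 0, -2, 1, -1, 3, -1; Σd² = 16
ρ = 1 − 6Σd² / [n(n²−1)] = 1 − 6×16 / (6×35) = 1 − 96/210 ≈ 0.543

0.543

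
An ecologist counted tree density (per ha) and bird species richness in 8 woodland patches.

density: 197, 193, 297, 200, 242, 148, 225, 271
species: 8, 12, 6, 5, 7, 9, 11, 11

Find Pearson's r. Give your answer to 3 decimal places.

n = 8, Σx = 1773, Σy = 69, Σx² = 408801, Σy² = 641, Σxy = 15156
nΣxy − ΣxΣy = 121248 − 122337 = -1089
nΣx² − (Σx)² = 3270408 − 3143529 = 126879; nΣy² − (Σy)² = 5128 − 4761 = 367
r = -1089 / √(126879 × 367) = -1089 / 6823.8254 ≈ -0.160

-0.160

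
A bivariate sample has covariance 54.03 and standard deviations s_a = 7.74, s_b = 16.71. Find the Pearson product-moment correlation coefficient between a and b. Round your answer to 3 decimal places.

0.418

r = Cov(a,b) / (s_a · s_b) = 54.03 / (7.74 × 16.71)
  = 54.03 / 129.3354 ≈ 0.418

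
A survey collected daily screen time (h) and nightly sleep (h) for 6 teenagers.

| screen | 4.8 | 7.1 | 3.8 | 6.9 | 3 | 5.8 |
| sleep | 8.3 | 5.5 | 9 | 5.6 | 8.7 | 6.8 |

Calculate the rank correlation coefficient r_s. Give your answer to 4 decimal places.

-0.9429

Rank screen: 3, 6, 2, 5, 1, 4
Rank sleep: 4, 1, 6, 2, 5, 3
d = rank(screen) − rank(sleep): -1, 5, -4, 3, -4, 1; Σd² = 68
ρ = 1 − 6Σd² / [n(n²−1)] = 1 − 6×68 / (6×35) = 1 − 408/210 ≈ -0.9429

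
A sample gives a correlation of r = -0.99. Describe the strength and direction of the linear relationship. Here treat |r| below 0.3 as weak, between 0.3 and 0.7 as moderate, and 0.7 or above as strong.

strong negative

r = -0.99 < 0 so the relationship is negative.
|r| = 0.99, which falls in the strong range.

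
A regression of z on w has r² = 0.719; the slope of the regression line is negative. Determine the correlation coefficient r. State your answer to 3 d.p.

|r| = √0.719 = 0.848
The association is negative, so r = −0.848.

-0.848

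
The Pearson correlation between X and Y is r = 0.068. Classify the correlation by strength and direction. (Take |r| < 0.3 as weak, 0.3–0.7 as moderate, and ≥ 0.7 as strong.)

weak positive

r = 0.068 > 0 so the relationship is positive.
|r| = 0.068, which falls in the weak range.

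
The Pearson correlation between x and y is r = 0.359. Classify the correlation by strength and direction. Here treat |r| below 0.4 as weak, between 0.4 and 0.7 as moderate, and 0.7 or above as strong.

r = 0.359 > 0 so the relationship is positive.
|r| = 0.359, which falls in the weak range.

weak positive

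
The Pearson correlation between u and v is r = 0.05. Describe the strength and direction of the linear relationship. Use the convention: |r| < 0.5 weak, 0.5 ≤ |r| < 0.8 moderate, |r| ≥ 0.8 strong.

r = 0.05 > 0 so the relationship is positive.
|r| = 0.05, which falls in the weak range.

weak positive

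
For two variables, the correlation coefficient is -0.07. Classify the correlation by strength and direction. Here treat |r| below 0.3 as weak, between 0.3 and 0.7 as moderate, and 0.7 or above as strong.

r = -0.07 < 0 so the relationship is negative.
|r| = 0.07, which falls in the weak range.

weak negative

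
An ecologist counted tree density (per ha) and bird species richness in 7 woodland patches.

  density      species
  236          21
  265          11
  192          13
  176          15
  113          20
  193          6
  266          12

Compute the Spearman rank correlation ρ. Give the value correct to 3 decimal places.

-0.429

Rank density: 5, 6, 3, 2, 1, 4, 7
Rank species: 7, 2, 4, 5, 6, 1, 3
d = rank(density) − rank(species): -2, 4, -1, -3, -5, 3, 4; Σd² = 80
ρ = 1 − 6Σd² / [n(n²−1)] = 1 − 6×80 / (7×48) = 1 − 480/336 ≈ -0.429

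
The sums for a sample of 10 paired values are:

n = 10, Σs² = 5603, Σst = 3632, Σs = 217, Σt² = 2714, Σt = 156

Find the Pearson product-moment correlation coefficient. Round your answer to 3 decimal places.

r = (nΣst − ΣsΣt) / √[(nΣs² − (Σs)²)(nΣt² − (Σt)²)]
Numerator: 10×3632 − 217×156 = 2468
Denominator: √[(56030 − 47089)(27140 − 24336)] = √[8941 × 2804] = 5007.0514
r = 2468 / 5007.0514 ≈ 0.493

0.493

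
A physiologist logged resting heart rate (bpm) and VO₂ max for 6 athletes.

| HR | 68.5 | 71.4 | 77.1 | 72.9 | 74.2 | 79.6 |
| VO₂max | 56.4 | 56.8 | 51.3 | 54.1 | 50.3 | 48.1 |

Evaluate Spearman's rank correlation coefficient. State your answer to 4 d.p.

-0.8857

Rank HR: 1, 2, 5, 3, 4, 6
Rank VO₂max: 5, 6, 3, 4, 2, 1
d = rank(HR) − rank(VO₂max): -4, -4, 2, -1, 2, 5; Σd² = 66
ρ = 1 − 6Σd² / [n(n²−1)] = 1 − 6×66 / (6×35) = 1 − 396/210 ≈ -0.8857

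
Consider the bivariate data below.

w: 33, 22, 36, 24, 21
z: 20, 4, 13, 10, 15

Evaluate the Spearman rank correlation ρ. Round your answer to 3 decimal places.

Rank w: 4, 2, 5, 3, 1
Rank z: 5, 1, 3, 2, 4
d = rank(w) − rank(z): -1, 1, 2, 1, -3; Σd² = 16
ρ = 1 − 6Σd² / [n(n²−1)] = 1 − 6×16 / (5×24) = 1 − 96/120 ≈ 0.200

0.200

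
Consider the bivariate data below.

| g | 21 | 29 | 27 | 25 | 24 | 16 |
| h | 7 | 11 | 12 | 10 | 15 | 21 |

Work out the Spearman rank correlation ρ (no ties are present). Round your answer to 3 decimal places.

Rank g: 2, 6, 5, 4, 3, 1
Rank h: 1, 3, 4, 2, 5, 6
d = rank(g) − rank(h): 1, 3, 1, 2, -2, -5; Σd² = 44
ρ = 1 − 6Σd² / [n(n²−1)] = 1 − 6×44 / (6×35) = 1 − 264/210 ≈ -0.257

-0.257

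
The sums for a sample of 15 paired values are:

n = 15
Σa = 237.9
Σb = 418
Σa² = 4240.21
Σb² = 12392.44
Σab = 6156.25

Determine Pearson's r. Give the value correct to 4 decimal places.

-0.8026

r = (nΣab − ΣaΣb) / √[(nΣa² − (Σa)²)(nΣb² − (Σb)²)]
Numerator: 15×6156.25 − 237.9×418 = -7098.45
Denominator: √[(63603.15 − 56596.41)(185886.6 − 174724)] = √[7006.74 × 11162.6] = 8843.8360
r = -7098.45 / 8843.8360 ≈ -0.8026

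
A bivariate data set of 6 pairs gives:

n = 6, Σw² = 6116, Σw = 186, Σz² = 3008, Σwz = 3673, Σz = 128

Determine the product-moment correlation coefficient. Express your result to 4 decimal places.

-0.9469

r = (nΣwz − ΣwΣz) / √[(nΣw² − (Σw)²)(nΣz² − (Σz)²)]
Numerator: 6×3673 − 186×128 = -1770
Denominator: √[(36696 − 34596)(18048 − 16384)] = √[2100 × 1664] = 1869.3314
r = -1770 / 1869.3314 ≈ -0.9469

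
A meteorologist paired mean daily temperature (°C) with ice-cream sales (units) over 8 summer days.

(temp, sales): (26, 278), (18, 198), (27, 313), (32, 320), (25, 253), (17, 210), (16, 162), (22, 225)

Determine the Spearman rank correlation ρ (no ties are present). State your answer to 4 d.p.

Rank temp: 6, 3, 7, 8, 5, 2, 1, 4
Rank sales: 6, 2, 7, 8, 5, 3, 1, 4
d = rank(temp) − rank(sales): 0, 1, 0, 0, 0, -1, 0, 0; Σd² = 2
ρ = 1 − 6Σd² / [n(n²−1)] = 1 − 6×2 / (8×63) = 1 − 12/504 ≈ 0.9762

0.9762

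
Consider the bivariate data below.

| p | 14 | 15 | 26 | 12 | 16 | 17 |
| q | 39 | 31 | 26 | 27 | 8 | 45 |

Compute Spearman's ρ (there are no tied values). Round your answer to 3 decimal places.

Rank p: 2, 3, 6, 1, 4, 5
Rank q: 5, 4, 2, 3, 1, 6
d = rank(p) − rank(q): -3, -1, 4, -2, 3, -1; Σd² = 40
ρ = 1 − 6Σd² / [n(n²−1)] = 1 − 6×40 / (6×35) = 1 − 240/210 ≈ -0.143

-0.143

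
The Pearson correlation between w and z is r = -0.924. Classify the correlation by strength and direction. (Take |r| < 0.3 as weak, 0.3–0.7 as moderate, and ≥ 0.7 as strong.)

strong negative

r = -0.924 < 0 so the relationship is negative.
|r| = 0.924, which falls in the strong range.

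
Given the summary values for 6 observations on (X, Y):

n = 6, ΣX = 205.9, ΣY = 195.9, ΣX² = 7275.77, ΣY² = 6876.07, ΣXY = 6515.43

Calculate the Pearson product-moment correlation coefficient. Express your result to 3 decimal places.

-0.653

r = (nΣXY − ΣXΣY) / √[(nΣX² − (ΣX)²)(nΣY² − (ΣY)²)]
Numerator: 6×6515.43 − 205.9×195.9 = -1243.23
Denominator: √[(43654.62 − 42394.81)(41256.42 − 38376.81)] = √[1259.81 × 2879.61] = 1904.6683
r = -1243.23 / 1904.6683 ≈ -0.653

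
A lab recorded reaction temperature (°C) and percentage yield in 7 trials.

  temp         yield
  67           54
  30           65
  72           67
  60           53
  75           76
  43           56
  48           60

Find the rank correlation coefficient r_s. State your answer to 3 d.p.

0.357

Rank temp: 5, 1, 6, 4, 7, 2, 3
Rank yield: 2, 5, 6, 1, 7, 3, 4
d = rank(temp) − rank(yield): 3, -4, 0, 3, 0, -1, -1; Σd² = 36
ρ = 1 − 6Σd² / [n(n²−1)] = 1 − 6×36 / (7×48) = 1 − 216/336 ≈ 0.357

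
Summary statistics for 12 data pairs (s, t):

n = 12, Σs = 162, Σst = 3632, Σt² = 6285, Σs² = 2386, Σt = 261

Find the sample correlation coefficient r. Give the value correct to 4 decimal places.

0.3119

r = (nΣst − ΣsΣt) / √[(nΣs² − (Σs)²)(nΣt² − (Σt)²)]
Numerator: 12×3632 − 162×261 = 1302
Denominator: √[(28632 − 26244)(75420 − 68121)] = √[2388 × 7299] = 4174.9266
r = 1302 / 4174.9266 ≈ 0.3119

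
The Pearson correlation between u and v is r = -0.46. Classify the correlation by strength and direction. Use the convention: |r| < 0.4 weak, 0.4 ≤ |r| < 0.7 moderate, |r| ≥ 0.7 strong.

moderate negative

r = -0.46 < 0 so the relationship is negative.
|r| = 0.46, which falls in the moderate range.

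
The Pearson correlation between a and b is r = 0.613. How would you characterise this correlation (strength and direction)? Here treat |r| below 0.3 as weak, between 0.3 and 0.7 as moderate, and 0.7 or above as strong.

r = 0.613 > 0 so the relationship is positive.
|r| = 0.613, which falls in the moderate range.

moderate positive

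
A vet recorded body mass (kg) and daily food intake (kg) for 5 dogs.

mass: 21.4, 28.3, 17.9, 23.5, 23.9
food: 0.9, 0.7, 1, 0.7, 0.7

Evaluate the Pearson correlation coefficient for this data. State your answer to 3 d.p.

n = 5, Σx = 115, Σy = 4, Σx² = 2702.72, Σy² = 3.28, Σxy = 90.15
nΣxy − ΣxΣy = 450.75 − 460 = -9.25
nΣx² − (Σx)² = 13513.6 − 13225 = 288.6; nΣy² − (Σy)² = 16.4 − 16 = 0.4
r = -9.25 / √(288.6 × 0.4) = -9.25 / 10.7443 ≈ -0.861

-0.861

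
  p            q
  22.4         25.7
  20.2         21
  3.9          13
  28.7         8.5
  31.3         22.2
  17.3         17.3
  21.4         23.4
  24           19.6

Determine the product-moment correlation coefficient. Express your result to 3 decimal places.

0.219

n = 8, Σp = 169.2, Σq = 150.7, Σp² = 4061.64, Σq² = 3066.59, Σpq = 3259.84
nΣpq − ΣpΣq = 26078.72 − 25498.44 = 580.28
nΣp² − (Σp)² = 32493.12 − 28628.64 = 3864.48; nΣq² − (Σq)² = 24532.72 − 22710.49 = 1822.23
r = 580.28 / √(3864.48 × 1822.23) = 580.28 / 2653.6713 ≈ 0.219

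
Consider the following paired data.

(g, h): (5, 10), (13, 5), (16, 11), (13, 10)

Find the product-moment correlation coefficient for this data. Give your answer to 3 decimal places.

n = 4, Σg = 47, Σh = 36, Σg² = 619, Σh² = 346, Σgh = 421
nΣgh − ΣgΣh = 1684 − 1692 = -8
nΣg² − (Σg)² = 2476 − 2209 = 267; nΣh² − (Σh)² = 1384 − 1296 = 88
r = -8 / √(267 × 88) = -8 / 153.2841 ≈ -0.052

-0.052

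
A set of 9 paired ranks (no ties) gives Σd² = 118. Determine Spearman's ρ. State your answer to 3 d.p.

ρ = 1 − 6Σd² / [n(n²−1)] = 1 − 6×118 / (9×80)
  = 1 − 708/720 = 1 − 0.9833 ≈ 0.017

0.017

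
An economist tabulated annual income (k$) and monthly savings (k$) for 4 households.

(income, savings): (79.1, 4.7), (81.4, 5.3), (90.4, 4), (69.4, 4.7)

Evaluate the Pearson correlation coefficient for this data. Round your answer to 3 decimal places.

-0.468

n = 4, Σx = 320.3, Σy = 18.7, Σx² = 25871.29, Σy² = 88.27, Σxy = 1490.97
nΣxy − ΣxΣy = 5963.88 − 5989.61 = -25.73
nΣx² − (Σx)² = 103485.16 − 102592.09 = 893.07; nΣy² − (Σy)² = 353.08 − 349.69 = 3.39
r = -25.73 / √(893.07 × 3.39) = -25.73 / 55.0228 ≈ -0.468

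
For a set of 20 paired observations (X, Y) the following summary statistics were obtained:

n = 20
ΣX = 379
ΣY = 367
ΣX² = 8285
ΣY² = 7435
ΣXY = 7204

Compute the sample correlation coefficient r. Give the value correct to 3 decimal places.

0.284

r = (nΣXY − ΣXΣY) / √[(nΣX² − (ΣX)²)(nΣY² − (ΣY)²)]
Numerator: 20×7204 − 379×367 = 4987
Denominator: √[(165700 − 143641)(148700 − 134689)] = √[22059 × 14011] = 17580.3484
r = 4987 / 17580.3484 ≈ 0.284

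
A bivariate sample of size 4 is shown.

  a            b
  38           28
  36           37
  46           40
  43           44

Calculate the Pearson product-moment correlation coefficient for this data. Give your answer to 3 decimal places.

0.603

n = 4, Σa = 163, Σb = 149, Σa² = 6705, Σb² = 5689, Σab = 6128
nΣab − ΣaΣb = 24512 − 24287 = 225
nΣa² − (Σa)² = 26820 − 26569 = 251; nΣb² − (Σb)² = 22756 − 22201 = 555
r = 225 / √(251 × 555) = 225 / 373.2359 ≈ 0.603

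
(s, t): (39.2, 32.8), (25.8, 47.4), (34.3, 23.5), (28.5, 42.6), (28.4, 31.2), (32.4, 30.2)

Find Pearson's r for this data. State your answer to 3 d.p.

n = 6, Σs = 188.6, Σt = 207.7, Σs² = 6047.34, Σt² = 7575.09, Σst = 6393.39
nΣst − ΣsΣt = 38360.34 − 39172.22 = -811.88
nΣs² − (Σs)² = 36284.04 − 35569.96 = 714.08; nΣt² − (Σt)² = 45450.54 − 43139.29 = 2311.25
r = -811.88 / √(714.08 × 2311.25) = -811.88 / 1284.6857 ≈ -0.632

-0.632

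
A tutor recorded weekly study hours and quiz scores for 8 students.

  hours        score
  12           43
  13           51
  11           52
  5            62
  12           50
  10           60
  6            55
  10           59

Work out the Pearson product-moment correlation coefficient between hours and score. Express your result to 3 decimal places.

-0.667

n = 8, Σx = 79, Σy = 432, Σx² = 839, Σy² = 23604, Σxy = 4181
nΣxy − ΣxΣy = 33448 − 34128 = -680
nΣx² − (Σx)² = 6712 − 6241 = 471; nΣy² − (Σy)² = 188832 − 186624 = 2208
r = -680 / √(471 × 2208) = -680 / 1019.7882 ≈ -0.667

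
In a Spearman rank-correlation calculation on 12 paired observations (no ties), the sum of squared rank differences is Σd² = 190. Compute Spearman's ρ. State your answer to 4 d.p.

ρ = 1 − 6Σd² / [n(n²−1)] = 1 − 6×190 / (12×143)
  = 1 − 1140/1716 = 1 − 0.66434 ≈ 0.3357

0.3357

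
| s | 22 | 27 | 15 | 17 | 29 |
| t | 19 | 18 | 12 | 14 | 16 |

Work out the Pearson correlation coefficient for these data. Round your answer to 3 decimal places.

0.689

n = 5, Σs = 110, Σt = 79, Σs² = 2568, Σt² = 1281, Σst = 1786
nΣst − ΣsΣt = 8930 − 8690 = 240
nΣs² − (Σs)² = 12840 − 12100 = 740; nΣt² − (Σt)² = 6405 − 6241 = 164
r = 240 / √(740 × 164) = 240 / 348.3676 ≈ 0.689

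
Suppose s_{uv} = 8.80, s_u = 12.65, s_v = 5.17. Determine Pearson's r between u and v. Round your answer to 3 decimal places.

0.135

r = Cov(u,v) / (s_u · s_v) = 8.80 / (12.65 × 5.17)
  = 8.80 / 65.4005 ≈ 0.135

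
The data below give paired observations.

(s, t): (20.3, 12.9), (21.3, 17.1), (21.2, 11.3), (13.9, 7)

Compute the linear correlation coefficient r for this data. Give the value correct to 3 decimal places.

n = 4, Σs = 76.7, Σt = 48.3, Σs² = 1508.43, Σt² = 635.51, Σst = 962.96
nΣst − ΣsΣt = 3851.84 − 3704.61 = 147.23
nΣs² − (Σs)² = 6033.72 − 5882.89 = 150.83; nΣt² − (Σt)² = 2542.04 − 2332.89 = 209.15
r = 147.23 / √(150.83 × 209.15) = 147.23 / 177.6122 ≈ 0.829

0.829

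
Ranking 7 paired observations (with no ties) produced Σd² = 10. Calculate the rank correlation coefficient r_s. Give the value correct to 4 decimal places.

ρ = 1 − 6Σd² / [n(n²−1)] = 1 − 6×10 / (7×48)
  = 1 − 60/336 = 1 − 0.17857 ≈ 0.8214

0.8214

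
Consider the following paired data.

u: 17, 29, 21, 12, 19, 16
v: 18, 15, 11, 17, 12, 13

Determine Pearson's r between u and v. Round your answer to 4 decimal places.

-0.2723

n = 6, Σu = 114, Σv = 86, Σu² = 2332, Σv² = 1272, Σuv = 1612
nΣuv − ΣuΣv = 9672 − 9804 = -132
nΣu² − (Σu)² = 13992 − 12996 = 996; nΣv² − (Σv)² = 7632 − 7396 = 236
r = -132 / √(996 × 236) = -132 / 484.8257 ≈ -0.2723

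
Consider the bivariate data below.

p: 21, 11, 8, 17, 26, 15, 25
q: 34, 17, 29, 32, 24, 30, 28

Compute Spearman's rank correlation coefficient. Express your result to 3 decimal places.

Rank p: 5, 2, 1, 4, 7, 3, 6
Rank q: 7, 1, 4, 6, 2, 5, 3
d = rank(p) − rank(q): -2, 1, -3, -2, 5, -2, 3; Σd² = 56
ρ = 1 − 6Σd² / [n(n²−1)] = 1 − 6×56 / (7×48) = 1 − 336/336 ≈ 0.000

0.000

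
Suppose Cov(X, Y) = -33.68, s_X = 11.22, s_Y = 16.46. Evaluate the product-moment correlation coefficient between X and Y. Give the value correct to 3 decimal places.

r = Cov(X,Y) / (s_X · s_Y) = -33.68 / (11.22 × 16.46)
  = -33.68 / 184.6812 ≈ -0.182

-0.182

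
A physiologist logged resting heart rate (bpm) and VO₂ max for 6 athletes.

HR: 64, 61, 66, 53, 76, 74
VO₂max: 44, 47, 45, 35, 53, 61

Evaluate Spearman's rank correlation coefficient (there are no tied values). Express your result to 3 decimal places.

0.771

Rank HR: 3, 2, 4, 1, 6, 5
Rank VO₂max: 2, 4, 3, 1, 5, 6
d = rank(HR) − rank(VO₂max): 1, -2, 1, 0, 1, -1; Σd² = 8
ρ = 1 − 6Σd² / [n(n²−1)] = 1 − 6×8 / (6×35) = 1 − 48/210 ≈ 0.771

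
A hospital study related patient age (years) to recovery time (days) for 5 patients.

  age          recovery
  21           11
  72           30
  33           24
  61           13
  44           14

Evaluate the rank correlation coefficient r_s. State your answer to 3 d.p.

0.600

Rank age: 1, 5, 2, 4, 3
Rank recovery: 1, 5, 4, 2, 3
d = rank(age) − rank(recovery): 0, 0, -2, 2, 0; Σd² = 8
ρ = 1 − 6Σd² / [n(n²−1)] = 1 − 6×8 / (5×24) = 1 − 48/120 ≈ 0.600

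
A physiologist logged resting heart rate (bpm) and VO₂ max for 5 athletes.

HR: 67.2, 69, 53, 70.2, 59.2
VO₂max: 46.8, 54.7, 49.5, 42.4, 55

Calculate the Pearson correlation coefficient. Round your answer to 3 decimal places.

-0.334

n = 5, Σx = 318.6, Σy = 248.4, Σx² = 20518.52, Σy² = 12455.34, Σxy = 15775.24
nΣxy − ΣxΣy = 78876.2 − 79140.24 = -264.04
nΣx² − (Σx)² = 102592.6 − 101505.96 = 1086.64; nΣy² − (Σy)² = 62276.7 − 61702.56 = 574.14
r = -264.04 / √(1086.64 × 574.14) = -264.04 / 789.8630 ≈ -0.334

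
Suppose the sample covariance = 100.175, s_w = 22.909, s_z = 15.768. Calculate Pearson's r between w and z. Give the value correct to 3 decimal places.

r = Cov(w,z) / (s_w · s_z) = 100.175 / (22.909 × 15.768)
  = 100.175 / 361.2291 ≈ 0.277

0.277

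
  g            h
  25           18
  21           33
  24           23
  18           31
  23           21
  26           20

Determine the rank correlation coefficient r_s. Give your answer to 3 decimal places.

-0.829

Rank g: 5, 2, 4, 1, 3, 6
Rank h: 1, 6, 4, 5, 3, 2
d = rank(g) − rank(h): 4, -4, 0, -4, 0, 4; Σd² = 64
ρ = 1 − 6Σd² / [n(n²−1)] = 1 − 6×64 / (6×35) = 1 − 384/210 ≈ -0.829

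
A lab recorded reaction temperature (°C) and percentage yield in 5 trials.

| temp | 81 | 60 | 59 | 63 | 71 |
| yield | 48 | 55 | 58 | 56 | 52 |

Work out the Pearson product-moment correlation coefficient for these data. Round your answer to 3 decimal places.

-0.967

n = 5, Σx = 334, Σy = 269, Σx² = 22652, Σy² = 14533, Σxy = 17830
nΣxy − ΣxΣy = 89150 − 89846 = -696
nΣx² − (Σx)² = 113260 − 111556 = 1704; nΣy² − (Σy)² = 72665 − 72361 = 304
r = -696 / √(1704 × 304) = -696 / 719.7333 ≈ -0.967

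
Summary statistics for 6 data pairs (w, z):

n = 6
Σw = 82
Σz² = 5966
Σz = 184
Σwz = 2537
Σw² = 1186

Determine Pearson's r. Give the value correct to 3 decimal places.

0.154

r = (nΣwz − ΣwΣz) / √[(nΣw² − (Σw)²)(nΣz² − (Σz)²)]
Numerator: 6×2537 − 82×184 = 134
Denominator: √[(7116 − 6724)(35796 − 33856)] = √[392 × 1940] = 872.0550
r = 134 / 872.0550 ≈ 0.154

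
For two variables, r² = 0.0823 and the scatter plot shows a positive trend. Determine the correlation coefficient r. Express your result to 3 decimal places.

|r| = √0.0823 = 0.287
The association is positive, so r = 0.287.

0.287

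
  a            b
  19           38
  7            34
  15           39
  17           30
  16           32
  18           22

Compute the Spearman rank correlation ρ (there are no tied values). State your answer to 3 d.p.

-0.314

Rank a: 6, 1, 2, 4, 3, 5
Rank b: 5, 4, 6, 2, 3, 1
d = rank(a) − rank(b): 1, -3, -4, 2, 0, 4; Σd² = 46
ρ = 1 − 6Σd² / [n(n²−1)] = 1 − 6×46 / (6×35) = 1 − 276/210 ≈ -0.314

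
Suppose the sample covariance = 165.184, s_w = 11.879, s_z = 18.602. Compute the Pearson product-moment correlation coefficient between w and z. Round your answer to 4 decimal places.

0.7475

r = Cov(w,z) / (s_w · s_z) = 165.184 / (11.879 × 18.602)
  = 165.184 / 220.9732 ≈ 0.7475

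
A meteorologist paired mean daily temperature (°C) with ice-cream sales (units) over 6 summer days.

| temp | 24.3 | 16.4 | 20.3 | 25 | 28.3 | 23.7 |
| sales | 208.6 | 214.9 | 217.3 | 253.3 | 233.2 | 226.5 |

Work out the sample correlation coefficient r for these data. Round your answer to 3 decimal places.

n = 6, Σx = 138, Σy = 1353.8, Σx² = 3259.12, Σy² = 306760.64, Σxy = 31304.64
nΣxy − ΣxΣy = 187827.84 − 186824.4 = 1003.44
nΣx² − (Σx)² = 19554.72 − 19044 = 510.72; nΣy² − (Σy)² = 1840563.84 − 1832774.44 = 7789.4
r = 1003.44 / √(510.72 × 7789.4) = 1003.44 / 1994.5431 ≈ 0.503

0.503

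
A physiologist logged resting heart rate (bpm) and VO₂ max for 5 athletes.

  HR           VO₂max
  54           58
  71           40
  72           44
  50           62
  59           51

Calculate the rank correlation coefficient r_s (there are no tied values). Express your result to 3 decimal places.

Rank HR: 2, 4, 5, 1, 3
Rank VO₂max: 4, 1, 2, 5, 3
d = rank(HR) − rank(VO₂max): -2, 3, 3, -4, 0; Σd² = 38
ρ = 1 − 6Σd² / [n(n²−1)] = 1 − 6×38 / (5×24) = 1 − 228/120 ≈ -0.900

-0.900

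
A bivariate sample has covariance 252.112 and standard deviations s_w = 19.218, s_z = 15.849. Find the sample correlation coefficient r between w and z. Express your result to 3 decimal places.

0.828

r = Cov(w,z) / (s_w · s_z) = 252.112 / (19.218 × 15.849)
  = 252.112 / 304.5861 ≈ 0.828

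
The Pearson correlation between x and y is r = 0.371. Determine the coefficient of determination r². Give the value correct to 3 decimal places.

0.138

r² = (0.371)² = 0.138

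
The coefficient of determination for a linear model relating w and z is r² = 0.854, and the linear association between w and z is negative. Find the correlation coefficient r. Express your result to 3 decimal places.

|r| = √0.854 = 0.924
The association is negative, so r = −0.924.

-0.924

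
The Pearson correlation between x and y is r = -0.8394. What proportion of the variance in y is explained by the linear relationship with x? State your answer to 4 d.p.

r² = (-0.8394)² = 0.7046

0.7046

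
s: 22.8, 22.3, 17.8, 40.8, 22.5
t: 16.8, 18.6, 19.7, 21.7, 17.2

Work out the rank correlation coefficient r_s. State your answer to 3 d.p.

Rank s: 4, 2, 1, 5, 3
Rank t: 1, 3, 4, 5, 2
d = rank(s) − rank(t): 3, -1, -3, 0, 1; Σd² = 20
ρ = 1 − 6Σd² / [n(n²−1)] = 1 − 6×20 / (5×24) = 1 − 120/120 ≈ 0.000

0.000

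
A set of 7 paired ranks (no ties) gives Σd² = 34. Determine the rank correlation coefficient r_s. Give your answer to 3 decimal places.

ρ = 1 − 6Σd² / [n(n²−1)] = 1 − 6×34 / (7×48)
  = 1 − 204/336 = 1 − 0.6071 ≈ 0.393

0.393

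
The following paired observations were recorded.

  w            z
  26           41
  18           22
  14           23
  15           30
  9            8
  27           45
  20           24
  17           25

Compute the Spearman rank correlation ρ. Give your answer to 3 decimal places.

0.714

Rank w: 7, 5, 2, 3, 1, 8, 6, 4
Rank z: 7, 2, 3, 6, 1, 8, 4, 5
d = rank(w) − rank(z): 0, 3, -1, -3, 0, 0, 2, -1; Σd² = 24
ρ = 1 − 6Σd² / [n(n²−1)] = 1 − 6×24 / (8×63) = 1 − 144/504 ≈ 0.714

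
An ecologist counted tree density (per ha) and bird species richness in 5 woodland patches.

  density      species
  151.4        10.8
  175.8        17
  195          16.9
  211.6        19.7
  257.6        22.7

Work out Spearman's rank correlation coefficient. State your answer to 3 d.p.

Rank density: 1, 2, 3, 4, 5
Rank species: 1, 3, 2, 4, 5
d = rank(density) − rank(species): 0, -1, 1, 0, 0; Σd² = 2
ρ = 1 − 6Σd² / [n(n²−1)] = 1 − 6×2 / (5×24) = 1 − 12/120 ≈ 0.900

0.900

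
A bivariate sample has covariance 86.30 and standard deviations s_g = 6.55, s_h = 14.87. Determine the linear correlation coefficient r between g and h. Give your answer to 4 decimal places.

0.8861

r = Cov(g,h) / (s_g · s_h) = 86.30 / (6.55 × 14.87)
  = 86.30 / 97.3985 ≈ 0.8861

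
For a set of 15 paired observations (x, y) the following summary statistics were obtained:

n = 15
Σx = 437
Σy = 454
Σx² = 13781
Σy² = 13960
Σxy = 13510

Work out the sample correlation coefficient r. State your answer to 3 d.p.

0.591

r = (nΣxy − ΣxΣy) / √[(nΣx² − (Σx)²)(nΣy² − (Σy)²)]
Numerator: 15×13510 − 437×454 = 4252
Denominator: √[(206715 − 190969)(209400 − 206116)] = √[15746 × 3284] = 7190.9571
r = 4252 / 7190.9571 ≈ 0.591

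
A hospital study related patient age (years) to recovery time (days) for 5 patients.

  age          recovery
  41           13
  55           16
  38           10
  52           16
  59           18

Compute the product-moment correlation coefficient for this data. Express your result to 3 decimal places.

n = 5, Σx = 245, Σy = 73, Σx² = 12335, Σy² = 1105, Σxy = 3687
nΣxy − ΣxΣy = 18435 − 17885 = 550
nΣx² − (Σx)² = 61675 − 60025 = 1650; nΣy² − (Σy)² = 5525 − 5329 = 196
r = 550 / √(1650 × 196) = 550 / 568.6827 ≈ 0.967

0.967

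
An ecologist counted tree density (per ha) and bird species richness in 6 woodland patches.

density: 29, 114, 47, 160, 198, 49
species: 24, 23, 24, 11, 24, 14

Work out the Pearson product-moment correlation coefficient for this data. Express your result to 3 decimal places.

-0.145

n = 6, Σx = 597, Σy = 120, Σx² = 83251, Σy² = 2574, Σxy = 11644
nΣxy − ΣxΣy = 69864 − 71640 = -1776
nΣx² − (Σx)² = 499506 − 356409 = 143097; nΣy² − (Σy)² = 15444 − 14400 = 1044
r = -1776 / √(143097 × 1044) = -1776 / 12222.6539 ≈ -0.145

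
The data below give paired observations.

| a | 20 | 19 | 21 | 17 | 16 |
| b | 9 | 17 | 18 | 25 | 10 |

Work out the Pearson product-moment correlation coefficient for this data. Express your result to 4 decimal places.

n = 5, Σa = 93, Σb = 79, Σa² = 1747, Σb² = 1419, Σab = 1466
nΣab − ΣaΣb = 7330 − 7347 = -17
nΣa² − (Σa)² = 8735 − 8649 = 86; nΣb² − (Σb)² = 7095 − 6241 = 854
r = -17 / √(86 × 854) = -17 / 271.0055 ≈ -0.0627

-0.0627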